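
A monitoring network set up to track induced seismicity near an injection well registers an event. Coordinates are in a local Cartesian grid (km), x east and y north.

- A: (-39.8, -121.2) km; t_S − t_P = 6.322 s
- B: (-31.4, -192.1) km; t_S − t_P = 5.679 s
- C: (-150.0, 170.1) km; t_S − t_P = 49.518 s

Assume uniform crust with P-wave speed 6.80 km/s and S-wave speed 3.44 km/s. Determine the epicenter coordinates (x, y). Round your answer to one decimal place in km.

Distance from S−P lag: d = Δt · v_P v_S / (v_P − v_S) = Δt · (6.80·3.44)/(6.80−3.44) ≈ 6.9619·Δt.
So d_A = 44.01, d_B = 39.54, d_C = 344.74 km.
Circle about each station: (x + 39.8)² + (y + 121.2)² = 44.01²; (x + 31.4)² + (y + 192.1)² = 39.54²; (x + 150.0)² + (y − 170.1)² = 344.74².
Subtracting pairs of circle equations eliminates x²+y² and gives linear equations (the radical axes):
16.8 x − 141.8 y = 21988.36
-220.4 x + 582.6 y = -81748.26
Solving the 2×2 system: x ≈ -56.8, y ≈ -161.8 km.
Check against A (with the unrounded x, y): √((x + 39.8)²+(y + 121.2)²) = 44.00 ≈ 44.01 km. ✓

x ≈ -56.8 km, y ≈ -161.8 km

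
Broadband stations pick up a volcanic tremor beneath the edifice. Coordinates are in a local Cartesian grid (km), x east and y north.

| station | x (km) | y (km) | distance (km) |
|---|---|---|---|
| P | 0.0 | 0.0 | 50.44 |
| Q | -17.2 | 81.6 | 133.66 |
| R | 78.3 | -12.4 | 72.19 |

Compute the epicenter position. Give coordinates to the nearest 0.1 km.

(15.5, -48.0)

Circle about each station: x² + y² = 50.44²; (x + 17.2)² + (y − 81.6)² = 133.66²; (x − 78.3)² + (y + 12.4)² = 72.19².
Subtracting the P equation from the Q and R equations removes the quadratic terms:
-34.4 x + 163.2 y = -8366.40
156.6 x − 24.8 y = 3617.45
Solving the 2×2 system: x ≈ 15.5, y ≈ -48.0 km.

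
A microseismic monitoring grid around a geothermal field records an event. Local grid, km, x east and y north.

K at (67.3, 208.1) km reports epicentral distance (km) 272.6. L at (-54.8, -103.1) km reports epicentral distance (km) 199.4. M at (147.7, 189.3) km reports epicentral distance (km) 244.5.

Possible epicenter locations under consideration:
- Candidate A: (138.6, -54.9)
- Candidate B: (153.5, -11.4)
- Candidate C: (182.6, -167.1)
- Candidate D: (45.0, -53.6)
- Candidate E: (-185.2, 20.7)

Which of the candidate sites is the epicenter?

For each candidate, compare |candidate − station| to the reported distance:
Candidate A: residuals K 0.1, L 0.1, M 0.1 → max 0.1 km
Candidate B: residuals K 36.8, L 28.2, M 43.7 → max 43.7 km
Candidate C: residuals K 119.9, L 46.5, M 113.6 → max 119.9 km
Candidate D: residuals K 10.0, L 88.0, M 19.2 → max 88.0 km
Candidate E: residuals K 41.8, L 19.6, M 128.7 → max 128.7 km
Only Candidate A has all residuals ≈ 0.

Candidate A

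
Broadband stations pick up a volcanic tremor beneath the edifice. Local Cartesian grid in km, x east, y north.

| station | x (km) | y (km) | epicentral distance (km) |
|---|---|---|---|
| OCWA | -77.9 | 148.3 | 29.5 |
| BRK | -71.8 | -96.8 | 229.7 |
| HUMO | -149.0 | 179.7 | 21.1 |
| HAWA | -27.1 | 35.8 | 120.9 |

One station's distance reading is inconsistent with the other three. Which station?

HUMO

Solve using three stations at a time. Using OCWA, BRK, HAWA (subtract circle equations pairwise → linear system) gives (x, y) ≈ (-101.7, 130.9).
Distances from that point to each station vs reported:
  OCWA: calculated 29.4 vs reported 29.5 → residual 0.1 km
  BRK: calculated 229.7 vs reported 229.7 → residual 0.0 km
  HUMO: calculated 67.9 vs reported 21.1 → residual 46.8 km
  HAWA: calculated 120.9 vs reported 120.9 → residual 0.0 km
OCWA, BRK, HAWA are mutually consistent (residuals ≈ 0); HUMO is off by 46.8 km.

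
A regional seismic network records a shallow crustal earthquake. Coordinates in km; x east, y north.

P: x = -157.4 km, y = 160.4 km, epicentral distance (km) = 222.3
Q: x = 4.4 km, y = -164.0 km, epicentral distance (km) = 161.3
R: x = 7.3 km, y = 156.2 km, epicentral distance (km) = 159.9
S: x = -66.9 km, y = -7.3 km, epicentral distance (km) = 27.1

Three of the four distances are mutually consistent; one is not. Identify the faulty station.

S

Solve using three stations at a time. Using P, Q, R (subtract circle equations pairwise → linear system) gives (x, y) ≈ (-6.8, -3.1).
Distances from that point to each station vs reported:
  P: calculated 222.3 vs reported 222.3 → residual 0.0 km
  Q: calculated 161.3 vs reported 161.3 → residual 0.0 km
  R: calculated 159.9 vs reported 159.9 → residual 0.0 km
  S: calculated 60.3 vs reported 27.1 → residual 33.2 km
P, Q, R are mutually consistent (residuals ≈ 0); S is off by 33.2 km.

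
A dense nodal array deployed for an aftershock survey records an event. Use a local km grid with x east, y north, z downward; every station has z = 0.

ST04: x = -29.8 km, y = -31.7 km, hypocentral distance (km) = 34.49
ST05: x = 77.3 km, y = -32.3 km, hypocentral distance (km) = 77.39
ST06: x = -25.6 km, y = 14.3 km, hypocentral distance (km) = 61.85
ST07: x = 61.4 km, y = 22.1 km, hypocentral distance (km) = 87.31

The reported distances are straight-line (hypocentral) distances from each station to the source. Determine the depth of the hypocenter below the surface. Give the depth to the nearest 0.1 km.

z ≈ 12.4 km

Each station gives a sphere (x−x_i)² + (y−y_i)² + z² = d_i² (stations at z=0).
Subtracting the ST04 sphere from ST05 and ST06: z² cancels, leaving linear equations in x and y:
214.2 x − 1.2 y = 326.00
8.4 x + 92.0 y = -3668.94
Solving: x ≈ 1.298, y ≈ -39.998 km (keep extra digits for the depth step; rounded: 1.3, -40.0).
Then from the ST04 sphere: z² = 34.49² − (x + 29.8)² − (y + 31.7)² with x = 1.298, y = -39.998, so z ≈ 12.394 ≈ 12.4 km.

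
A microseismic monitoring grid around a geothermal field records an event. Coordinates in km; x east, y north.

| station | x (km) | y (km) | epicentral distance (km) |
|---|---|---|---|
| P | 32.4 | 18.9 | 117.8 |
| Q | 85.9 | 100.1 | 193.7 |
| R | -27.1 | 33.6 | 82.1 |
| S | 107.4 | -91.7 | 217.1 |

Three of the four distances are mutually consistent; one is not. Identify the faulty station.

R

Solve using three stations at a time. Using P, Q, S (subtract circle equations pairwise → linear system) gives (x, y) ≈ (-85.0, 8.9).
Distances from that point to each station vs reported:
  P: calculated 117.8 vs reported 117.8 → residual 0.0 km
  Q: calculated 193.7 vs reported 193.7 → residual 0.0 km
  R: calculated 63.0 vs reported 82.1 → residual 19.1 km
  S: calculated 217.1 vs reported 217.1 → residual 0.0 km
P, Q, S are mutually consistent (residuals ≈ 0); R is off by 19.1 km.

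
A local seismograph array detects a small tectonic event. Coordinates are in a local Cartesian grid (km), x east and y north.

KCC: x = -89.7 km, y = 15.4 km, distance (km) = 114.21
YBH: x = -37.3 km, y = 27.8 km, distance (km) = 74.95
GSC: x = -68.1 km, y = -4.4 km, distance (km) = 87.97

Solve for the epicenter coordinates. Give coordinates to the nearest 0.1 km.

Circle about each station: (x + 89.7)² + (y − 15.4)² = 114.21²; (x + 37.3)² + (y − 27.8)² = 74.95²; (x + 68.1)² + (y + 4.4)² = 87.97².
Subtracting the KCC equation from the YBH and GSC equations removes the quadratic terms:
104.8 x + 24.8 y = 1307.30
43.2 x − 39.6 y = 1678.92
Solving the 2×2 system: x ≈ 17.9, y ≈ -22.9 km.

x ≈ 17.9 km, y ≈ -22.9 km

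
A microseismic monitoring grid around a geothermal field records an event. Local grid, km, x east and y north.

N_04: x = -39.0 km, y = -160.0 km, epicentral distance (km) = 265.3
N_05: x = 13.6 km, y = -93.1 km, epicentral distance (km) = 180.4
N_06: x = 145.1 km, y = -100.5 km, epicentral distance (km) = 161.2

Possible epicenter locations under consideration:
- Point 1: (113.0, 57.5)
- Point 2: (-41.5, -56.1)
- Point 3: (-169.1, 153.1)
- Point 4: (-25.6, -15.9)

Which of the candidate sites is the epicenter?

Point 1

For each candidate, compare |candidate − station| to the reported distance:
Point 1: residuals N_04 0.0, N_05 0.0, N_06 0.0 → max 0.0 km
Point 2: residuals N_04 161.4, N_05 114.0, N_06 30.6 → max 161.4 km
Point 3: residuals N_04 73.8, N_05 126.2, N_06 242.6 → max 242.6 km
Point 4: residuals N_04 120.6, N_05 93.8, N_06 29.3 → max 120.6 km
Only Point 1 has all residuals ≈ 0.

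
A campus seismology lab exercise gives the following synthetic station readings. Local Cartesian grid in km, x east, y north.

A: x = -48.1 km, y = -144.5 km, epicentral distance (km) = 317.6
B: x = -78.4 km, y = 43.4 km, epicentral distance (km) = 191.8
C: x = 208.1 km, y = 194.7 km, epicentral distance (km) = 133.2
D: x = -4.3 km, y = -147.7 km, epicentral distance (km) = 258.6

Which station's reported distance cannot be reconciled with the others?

Solve using three stations at a time. Using A, B, C (subtract circle equations pairwise → linear system) gives (x, y) ≈ (85.0, 143.9).
Distances from that point to each station vs reported:
  A: calculated 317.6 vs reported 317.6 → residual 0.0 km
  B: calculated 191.8 vs reported 191.8 → residual 0.0 km
  C: calculated 133.2 vs reported 133.2 → residual 0.0 km
  D: calculated 304.9 vs reported 258.6 → residual 46.3 km
A, B, C are mutually consistent (residuals ≈ 0); D is off by 46.3 km.

D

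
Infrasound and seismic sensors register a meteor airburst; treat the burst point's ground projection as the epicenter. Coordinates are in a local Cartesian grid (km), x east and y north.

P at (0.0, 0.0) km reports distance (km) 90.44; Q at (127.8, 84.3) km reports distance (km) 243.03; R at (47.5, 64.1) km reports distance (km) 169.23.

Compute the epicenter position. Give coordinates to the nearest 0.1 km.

Circle about each station: x² + y² = 90.44²; (x − 127.8)² + (y − 84.3)² = 243.03²; (x − 47.5)² + (y − 64.1)² = 169.23².
Subtracting pairs of circle equations eliminates x²+y² and gives linear equations (the radical axes):
255.6 x + 168.6 y = -27444.86
95.0 x + 128.2 y = -14094.34
Solving the 2×2 system: x ≈ -68.2, y ≈ -59.4 km.
Check against P (with the unrounded x, y): √(x²+y²) = 90.44 ≈ 90.44 km. ✓

x ≈ -68.2 km, y ≈ -59.4 km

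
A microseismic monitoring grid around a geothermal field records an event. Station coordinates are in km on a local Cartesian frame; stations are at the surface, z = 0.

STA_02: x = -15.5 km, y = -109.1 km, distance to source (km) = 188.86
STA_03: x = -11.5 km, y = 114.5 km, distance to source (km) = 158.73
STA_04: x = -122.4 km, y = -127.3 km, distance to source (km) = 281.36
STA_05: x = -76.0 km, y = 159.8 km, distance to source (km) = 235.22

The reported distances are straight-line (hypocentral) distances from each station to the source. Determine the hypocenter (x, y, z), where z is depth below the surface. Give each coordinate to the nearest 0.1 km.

x ≈ 110.3 km, y ≈ 23.9 km, depth ≈ 46.4 km

Each station gives a sphere (x−x_i)² + (y−y_i)² + z² = d_i² (stations at z=0).
Subtracting the STA_02 sphere from STA_03 and STA_04: z² cancels, leaving linear equations in x and y:
8.0 x + 447.2 y = 11572.33
-213.8 x − 36.4 y = -24451.36
Solving: x ≈ 110.296, y ≈ 23.904 km (keep extra digits for the depth step; rounded: 110.3, 23.9).
Then from the STA_02 sphere: z² = 188.86² − (x + 15.5)² − (y + 109.1)² with x = 110.296, y = 23.904, so z ≈ 46.405 ≈ 46.4 km.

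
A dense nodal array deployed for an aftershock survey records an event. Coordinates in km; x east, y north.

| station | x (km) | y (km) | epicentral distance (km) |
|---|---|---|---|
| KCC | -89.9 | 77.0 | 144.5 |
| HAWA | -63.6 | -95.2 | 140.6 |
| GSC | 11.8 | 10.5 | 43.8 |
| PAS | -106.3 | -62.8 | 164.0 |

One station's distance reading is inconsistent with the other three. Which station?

KCC

Solve using three stations at a time. Using HAWA, GSC, PAS (subtract circle equations pairwise → linear system) gives (x, y) ≈ (49.6, -11.7).
Distances from that point to each station vs reported:
  KCC: calculated 165.3 vs reported 144.5 → residual 20.8 km
  HAWA: calculated 140.6 vs reported 140.6 → residual 0.0 km
  GSC: calculated 43.8 vs reported 43.8 → residual 0.0 km
  PAS: calculated 164.0 vs reported 164.0 → residual 0.0 km
HAWA, GSC, PAS are mutually consistent (residuals ≈ 0); KCC is off by 20.8 km.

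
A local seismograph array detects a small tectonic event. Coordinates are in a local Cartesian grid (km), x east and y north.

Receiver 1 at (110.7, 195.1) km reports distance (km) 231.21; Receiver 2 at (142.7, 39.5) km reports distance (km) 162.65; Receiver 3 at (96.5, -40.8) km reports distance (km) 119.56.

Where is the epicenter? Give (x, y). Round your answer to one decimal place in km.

(-15.4, 1.3)

Circle about each station: (x − 110.7)² + (y − 195.1)² = 231.21²; (x − 142.7)² + (y − 39.5)² = 162.65²; (x − 96.5)² + (y + 40.8)² = 119.56².
Subtracting the Receiver 1 equation from the Receiver 2 and Receiver 3 equations removes the quadratic terms:
64.0 x − 311.2 y = -1391.92
-28.4 x − 471.8 y = -178.14
Solving the 2×2 system: x ≈ -15.4, y ≈ 1.3 km.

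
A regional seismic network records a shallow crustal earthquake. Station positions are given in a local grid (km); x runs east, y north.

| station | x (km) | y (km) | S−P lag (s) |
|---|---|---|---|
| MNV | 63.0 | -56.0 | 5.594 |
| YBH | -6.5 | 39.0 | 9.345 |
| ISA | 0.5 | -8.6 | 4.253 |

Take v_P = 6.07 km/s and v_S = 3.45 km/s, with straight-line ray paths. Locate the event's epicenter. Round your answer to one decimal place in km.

Distance from S−P lag: d = Δt · v_P v_S / (v_P − v_S) = Δt · (6.07·3.45)/(6.07−3.45) ≈ 7.9929·Δt.
So d_MNV = 44.71, d_YBH = 74.69, d_ISA = 33.99 km.
Circle about each station: (x − 63.0)² + (y + 56.0)² = 44.71²; (x + 6.5)² + (y − 39.0)² = 74.69²; (x − 0.5)² + (y + 8.6)² = 33.99².
Subtracting the MNV equation from the YBH and ISA equations removes the quadratic terms:
-139.0 x + 190.0 y = -9121.36
-125.0 x + 94.8 y = -6187.13
Solving the 2×2 system: x ≈ 29.4, y ≈ -26.5 km.

(29.4, -26.5)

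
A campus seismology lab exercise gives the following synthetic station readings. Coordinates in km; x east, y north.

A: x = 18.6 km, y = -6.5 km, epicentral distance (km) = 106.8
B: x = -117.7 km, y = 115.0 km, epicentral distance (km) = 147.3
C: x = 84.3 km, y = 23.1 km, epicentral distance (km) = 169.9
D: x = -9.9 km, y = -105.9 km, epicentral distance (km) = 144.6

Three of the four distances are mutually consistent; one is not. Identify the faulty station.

B

Solve using three stations at a time. Using A, C, D (subtract circle equations pairwise → linear system) gives (x, y) ≈ (-85.5, 17.4).
Distances from that point to each station vs reported:
  A: calculated 106.8 vs reported 106.8 → residual 0.0 km
  B: calculated 102.8 vs reported 147.3 → residual 44.5 km
  C: calculated 169.9 vs reported 169.9 → residual 0.0 km
  D: calculated 144.6 vs reported 144.6 → residual 0.0 km
A, C, D are mutually consistent (residuals ≈ 0); B is off by 44.5 km.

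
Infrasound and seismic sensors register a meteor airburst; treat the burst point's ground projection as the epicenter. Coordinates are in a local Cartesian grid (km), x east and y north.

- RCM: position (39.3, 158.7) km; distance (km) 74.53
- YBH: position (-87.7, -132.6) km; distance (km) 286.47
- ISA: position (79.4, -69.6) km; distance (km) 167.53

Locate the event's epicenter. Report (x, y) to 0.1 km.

Circle about each station: (x − 39.3)² + (y − 158.7)² = 74.53²; (x + 87.7)² + (y + 132.6)² = 286.47²; (x − 79.4)² + (y + 69.6)² = 167.53².
Subtracting the RCM equation from the YBH and ISA equations removes the quadratic terms:
-254.0 x − 582.6 y = -77966.47
80.2 x − 456.6 y = -38093.24
Solving the 2×2 system: x ≈ 82.4, y ≈ 97.9 km.

x ≈ 82.4 km, y ≈ 97.9 km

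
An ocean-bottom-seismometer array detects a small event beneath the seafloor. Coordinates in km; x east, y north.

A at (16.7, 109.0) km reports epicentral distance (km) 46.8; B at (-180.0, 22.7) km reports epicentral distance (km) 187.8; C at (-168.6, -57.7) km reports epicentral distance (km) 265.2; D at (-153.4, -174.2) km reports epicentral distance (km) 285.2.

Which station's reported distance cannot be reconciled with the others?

C

Solve using three stations at a time. Using A, B, D (subtract circle equations pairwise → linear system) gives (x, y) ≈ (3.2, 64.2).
Distances from that point to each station vs reported:
  A: calculated 46.8 vs reported 46.8 → residual 0.0 km
  B: calculated 187.8 vs reported 187.8 → residual 0.0 km
  C: calculated 210.6 vs reported 265.2 → residual 54.6 km
  D: calculated 285.2 vs reported 285.2 → residual 0.0 km
A, B, D are mutually consistent (residuals ≈ 0); C is off by 54.6 km.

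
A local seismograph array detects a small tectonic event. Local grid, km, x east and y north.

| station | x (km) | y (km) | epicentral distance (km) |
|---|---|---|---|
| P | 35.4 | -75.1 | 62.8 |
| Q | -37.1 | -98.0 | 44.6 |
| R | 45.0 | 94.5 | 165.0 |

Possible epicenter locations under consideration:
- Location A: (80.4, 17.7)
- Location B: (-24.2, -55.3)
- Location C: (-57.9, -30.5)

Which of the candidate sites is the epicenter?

For each candidate, compare |candidate − station| to the reported distance:
Location A: residuals P 40.3, Q 120.3, R 80.4 → max 120.3 km
Location B: residuals P 0.0, Q 0.0, R 0.0 → max 0.0 km
Location C: residuals P 40.6, Q 26.0, R 3.1 → max 40.6 km
Only Location B has all residuals ≈ 0.

Location B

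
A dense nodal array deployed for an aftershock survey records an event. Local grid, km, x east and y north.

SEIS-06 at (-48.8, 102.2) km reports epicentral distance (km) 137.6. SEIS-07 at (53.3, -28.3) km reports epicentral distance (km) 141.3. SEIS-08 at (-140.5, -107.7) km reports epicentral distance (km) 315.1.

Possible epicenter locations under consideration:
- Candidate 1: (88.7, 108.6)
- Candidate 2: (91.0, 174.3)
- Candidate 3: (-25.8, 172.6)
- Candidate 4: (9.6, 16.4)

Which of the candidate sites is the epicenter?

For each candidate, compare |candidate − station| to the reported distance:
Candidate 1: residuals SEIS-06 0.0, SEIS-07 0.1, SEIS-08 0.0 → max 0.1 km
Candidate 2: residuals SEIS-06 19.7, SEIS-07 64.8, SEIS-08 49.8 → max 64.8 km
Candidate 3: residuals SEIS-06 63.5, SEIS-07 74.6, SEIS-08 12.2 → max 74.6 km
Candidate 4: residuals SEIS-06 33.8, SEIS-07 78.8, SEIS-08 120.3 → max 120.3 km
Only Candidate 1 has all residuals ≈ 0.

Candidate 1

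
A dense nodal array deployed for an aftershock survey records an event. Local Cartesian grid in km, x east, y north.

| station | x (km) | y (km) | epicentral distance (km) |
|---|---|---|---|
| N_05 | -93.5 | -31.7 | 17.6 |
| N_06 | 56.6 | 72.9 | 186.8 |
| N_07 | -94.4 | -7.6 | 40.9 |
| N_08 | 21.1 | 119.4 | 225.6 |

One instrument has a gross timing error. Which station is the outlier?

N_08

Solve using three stations at a time. Using N_05, N_06, N_07 (subtract circle equations pairwise → linear system) gives (x, y) ≈ (-86.1, -47.6).
Distances from that point to each station vs reported:
  N_05: calculated 17.6 vs reported 17.6 → residual 0.0 km
  N_06: calculated 186.8 vs reported 186.8 → residual 0.0 km
  N_07: calculated 40.9 vs reported 40.9 → residual 0.0 km
  N_08: calculated 198.5 vs reported 225.6 → residual 27.1 km
N_05, N_06, N_07 are mutually consistent (residuals ≈ 0); N_08 is off by 27.1 km.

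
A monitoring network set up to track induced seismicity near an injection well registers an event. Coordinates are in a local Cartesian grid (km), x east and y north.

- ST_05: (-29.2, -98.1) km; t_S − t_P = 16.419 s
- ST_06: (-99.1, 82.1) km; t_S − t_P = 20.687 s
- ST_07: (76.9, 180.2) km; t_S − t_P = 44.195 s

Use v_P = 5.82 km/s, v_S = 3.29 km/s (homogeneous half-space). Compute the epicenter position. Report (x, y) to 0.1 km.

x ≈ -149.3 km, y ≈ -66.2 km

Distance from S−P lag: d = Δt · v_P v_S / (v_P − v_S) = Δt · (5.82·3.29)/(5.82−3.29) ≈ 7.5683·Δt.
So d_ST_05 = 124.26, d_ST_06 = 156.57, d_ST_07 = 334.48 km.
Circle about each station: (x + 29.2)² + (y + 98.1)² = 124.26²; (x + 99.1)² + (y − 82.1)² = 156.57²; (x − 76.9)² + (y − 180.2)² = 334.48².
Subtracting pairs of circle equations eliminates x²+y² and gives linear equations (the radical axes):
-139.8 x + 360.4 y = -2988.65
212.2 x + 556.6 y = -68526.92
Solving the 2×2 system: x ≈ -149.3, y ≈ -66.2 km.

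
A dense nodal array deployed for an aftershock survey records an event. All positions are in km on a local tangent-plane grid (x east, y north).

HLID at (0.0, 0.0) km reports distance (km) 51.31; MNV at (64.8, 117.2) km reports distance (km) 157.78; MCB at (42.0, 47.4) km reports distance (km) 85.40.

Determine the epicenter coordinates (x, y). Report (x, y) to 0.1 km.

34.8 km east, -37.7 km north

Circle about each station: x² + y² = 51.31²; (x − 64.8)² + (y − 117.2)² = 157.78²; (x − 42.0)² + (y − 47.4)² = 85.40².
Subtracting the HLID equation from the MNV and MCB equations removes the quadratic terms:
129.6 x + 234.4 y = -4326.93
84.0 x + 94.8 y = -649.68
Solving the 2×2 system: x ≈ 34.8, y ≈ -37.7 km.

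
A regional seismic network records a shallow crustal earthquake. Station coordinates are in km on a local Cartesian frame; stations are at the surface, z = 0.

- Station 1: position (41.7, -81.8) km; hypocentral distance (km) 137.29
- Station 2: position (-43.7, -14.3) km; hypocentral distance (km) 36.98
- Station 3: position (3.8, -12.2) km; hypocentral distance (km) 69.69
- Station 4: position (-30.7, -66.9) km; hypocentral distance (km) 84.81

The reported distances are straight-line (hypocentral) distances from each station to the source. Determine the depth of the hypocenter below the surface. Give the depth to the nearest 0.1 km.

z ≈ 24.4 km

Each station gives a sphere (x−x_i)² + (y−y_i)² + z² = d_i² (stations at z=0).
Subtracting the Station 1 sphere from Station 2 and Station 3: z² cancels, leaving linear equations in x and y:
-170.8 x + 135.0 y = 11165.07
-75.8 x + 139.2 y = 5725.00
Solving: x ≈ -57.693, y ≈ 9.712 km (keep extra digits for the depth step; rounded: -57.7, 9.7).
Then from the Station 1 sphere: z² = 137.29² − (x − 41.7)² − (y + 81.8)² with x = -57.693, y = 9.712, so z ≈ 24.395 ≈ 24.4 km.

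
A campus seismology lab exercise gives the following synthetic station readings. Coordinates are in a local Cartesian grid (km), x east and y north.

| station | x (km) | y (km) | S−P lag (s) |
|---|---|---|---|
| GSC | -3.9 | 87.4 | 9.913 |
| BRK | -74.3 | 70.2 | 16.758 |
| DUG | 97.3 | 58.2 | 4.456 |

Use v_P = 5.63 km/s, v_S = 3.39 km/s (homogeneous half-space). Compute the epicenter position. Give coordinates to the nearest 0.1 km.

(64.9, 38.4)

Distance from S−P lag: d = Δt · v_P v_S / (v_P − v_S) = Δt · (5.63·3.39)/(5.63−3.39) ≈ 8.5204·Δt.
So d_GSC = 84.46, d_BRK = 142.78, d_DUG = 37.97 km.
Circle about each station: (x + 3.9)² + (y − 87.4)² = 84.46²; (x + 74.3)² + (y − 70.2)² = 142.78²; (x − 97.3)² + (y − 58.2)² = 37.97².
Subtracting pairs of circle equations eliminates x²+y² and gives linear equations (the radical axes):
-140.8 x − 34.4 y = -10458.08
202.4 x − 58.4 y = 10892.33
Solving the 2×2 system: x ≈ 64.9, y ≈ 38.4 km.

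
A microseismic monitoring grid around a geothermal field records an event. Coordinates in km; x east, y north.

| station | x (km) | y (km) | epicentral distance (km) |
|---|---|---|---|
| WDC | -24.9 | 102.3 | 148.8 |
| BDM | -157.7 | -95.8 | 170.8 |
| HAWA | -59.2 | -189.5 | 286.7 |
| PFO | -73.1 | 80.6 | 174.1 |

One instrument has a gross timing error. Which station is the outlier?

PFO

Solve using three stations at a time. Using WDC, BDM, HAWA (subtract circle equations pairwise → linear system) gives (x, y) ≈ (-171.1, 74.5).
Distances from that point to each station vs reported:
  WDC: calculated 148.8 vs reported 148.8 → residual 0.0 km
  BDM: calculated 170.8 vs reported 170.8 → residual 0.0 km
  HAWA: calculated 286.7 vs reported 286.7 → residual 0.0 km
  PFO: calculated 98.2 vs reported 174.1 → residual 75.9 km
WDC, BDM, HAWA are mutually consistent (residuals ≈ 0); PFO is off by 75.9 km.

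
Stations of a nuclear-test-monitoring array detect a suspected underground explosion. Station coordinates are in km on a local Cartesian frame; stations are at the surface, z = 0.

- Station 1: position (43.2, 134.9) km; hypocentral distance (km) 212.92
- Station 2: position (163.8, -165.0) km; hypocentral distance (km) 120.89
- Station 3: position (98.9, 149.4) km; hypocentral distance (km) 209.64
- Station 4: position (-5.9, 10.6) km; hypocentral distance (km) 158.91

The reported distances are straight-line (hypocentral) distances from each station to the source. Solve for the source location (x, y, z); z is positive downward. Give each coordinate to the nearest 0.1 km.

x ≈ 134.5 km, y ≈ -53.8 km, depth ≈ 37.3 km

Each station gives a sphere (x−x_i)² + (y−y_i)² + z² = d_i² (stations at z=0).
Subtracting the Station 1 sphere from Station 2 and Station 3: z² cancels, leaving linear equations in x and y:
241.2 x − 599.8 y = 64711.72
111.4 x + 29.0 y = 13423.32
Solving: x ≈ 134.502, y ≈ -53.801 km (keep extra digits for the depth step; rounded: 134.5, -53.8).
Then from the Station 1 sphere: z² = 212.92² − (x − 43.2)² − (y − 134.9)² with x = 134.502, y = -53.801, so z ≈ 37.293 ≈ 37.3 km.
Check against Station 4 (with the unrounded solution): distance 158.91 ≈ 158.91 km. ✓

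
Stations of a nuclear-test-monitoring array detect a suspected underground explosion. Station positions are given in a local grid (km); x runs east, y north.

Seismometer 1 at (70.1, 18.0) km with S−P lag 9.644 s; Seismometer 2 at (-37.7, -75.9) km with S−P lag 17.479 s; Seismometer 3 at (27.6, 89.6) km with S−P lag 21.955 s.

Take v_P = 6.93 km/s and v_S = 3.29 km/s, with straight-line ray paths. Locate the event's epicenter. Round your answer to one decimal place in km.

Distance from S−P lag: d = Δt · v_P v_S / (v_P − v_S) = Δt · (6.93·3.29)/(6.93−3.29) ≈ 6.2637·Δt.
So d_Seismometer 1 = 60.41, d_Seismometer 2 = 109.48, d_Seismometer 3 = 137.52 km.
Circle about each station: (x − 70.1)² + (y − 18.0)² = 60.41²; (x + 37.7)² + (y + 75.9)² = 109.48²; (x − 27.6)² + (y − 89.6)² = 137.52².
Subtracting the Seismometer 1 equation from the Seismometer 2 and Seismometer 3 equations removes the quadratic terms:
-215.6 x − 187.8 y = -6392.41
-85.0 x + 143.2 y = -11710.47
Solving the 2×2 system: x ≈ 66.5, y ≈ -42.3 km.

(66.5, -42.3)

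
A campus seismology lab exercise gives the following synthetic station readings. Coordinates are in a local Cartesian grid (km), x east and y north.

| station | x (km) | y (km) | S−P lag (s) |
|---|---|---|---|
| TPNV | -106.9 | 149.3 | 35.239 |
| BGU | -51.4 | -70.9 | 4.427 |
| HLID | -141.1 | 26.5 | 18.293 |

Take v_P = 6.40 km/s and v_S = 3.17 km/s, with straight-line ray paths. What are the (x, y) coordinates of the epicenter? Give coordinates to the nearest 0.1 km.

Distance from S−P lag: d = Δt · v_P v_S / (v_P − v_S) = Δt · (6.40·3.17)/(6.40−3.17) ≈ 6.2811·Δt.
So d_TPNV = 221.34, d_BGU = 27.81, d_HLID = 114.90 km.
Circle about each station: (x + 106.9)² + (y − 149.3)² = 221.34²; (x + 51.4)² + (y + 70.9)² = 27.81²; (x + 141.1)² + (y − 26.5)² = 114.90².
Subtracting the TPNV equation from the BGU and HLID equations removes the quadratic terms:
111.0 x − 440.4 y = 22168.67
-68.4 x − 245.6 y = 22682.75
Solving the 2×2 system: x ≈ -79.2, y ≈ -70.3 km.
Check against TPNV (with the unrounded x, y): √((x + 106.9)²+(y − 149.3)²) = 221.34 ≈ 221.34 km. ✓

x ≈ -79.2 km, y ≈ -70.3 km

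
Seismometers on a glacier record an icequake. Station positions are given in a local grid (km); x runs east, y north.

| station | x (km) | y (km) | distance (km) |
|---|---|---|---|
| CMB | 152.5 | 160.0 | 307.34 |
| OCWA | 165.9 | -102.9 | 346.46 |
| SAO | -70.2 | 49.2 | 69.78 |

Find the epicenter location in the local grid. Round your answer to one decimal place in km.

Circle about each station: (x − 152.5)² + (y − 160.0)² = 307.34²; (x − 165.9)² + (y + 102.9)² = 346.46²; (x + 70.2)² + (y − 49.2)² = 69.78².
Subtracting pairs of circle equations eliminates x²+y² and gives linear equations (the radical axes):
26.8 x − 525.8 y = -36321.69
-445.4 x − 221.6 y = 48081.06
Solving the 2×2 system: x ≈ -138.8, y ≈ 62.0 km.

-138.8 km east, 62.0 km north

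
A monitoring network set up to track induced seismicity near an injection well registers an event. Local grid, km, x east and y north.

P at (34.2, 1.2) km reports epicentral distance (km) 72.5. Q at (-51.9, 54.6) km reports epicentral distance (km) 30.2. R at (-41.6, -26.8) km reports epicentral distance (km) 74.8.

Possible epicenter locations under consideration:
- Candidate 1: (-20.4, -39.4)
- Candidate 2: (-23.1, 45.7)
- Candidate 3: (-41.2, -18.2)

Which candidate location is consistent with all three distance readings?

Candidate 2

For each candidate, compare |candidate − station| to the reported distance:
Candidate 1: residuals P 4.5, Q 68.9, R 50.1 → max 68.9 km
Candidate 2: residuals P 0.1, Q 0.1, R 0.0 → max 0.1 km
Candidate 3: residuals P 5.4, Q 43.4, R 66.2 → max 66.2 km
Only Candidate 2 has all residuals ≈ 0.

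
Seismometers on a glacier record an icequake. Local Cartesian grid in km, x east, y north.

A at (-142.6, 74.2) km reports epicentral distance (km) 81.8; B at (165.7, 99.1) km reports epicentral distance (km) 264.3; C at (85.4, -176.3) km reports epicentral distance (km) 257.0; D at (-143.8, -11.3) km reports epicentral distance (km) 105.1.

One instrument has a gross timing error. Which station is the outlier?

D

Solve using three stations at a time. Using A, B, C (subtract circle equations pairwise → linear system) gives (x, y) ≈ (-85.2, 15.9).
Distances from that point to each station vs reported:
  A: calculated 81.8 vs reported 81.8 → residual 0.0 km
  B: calculated 264.3 vs reported 264.3 → residual 0.0 km
  C: calculated 257.0 vs reported 257.0 → residual 0.0 km
  D: calculated 64.6 vs reported 105.1 → residual 40.5 km
A, B, C are mutually consistent (residuals ≈ 0); D is off by 40.5 km.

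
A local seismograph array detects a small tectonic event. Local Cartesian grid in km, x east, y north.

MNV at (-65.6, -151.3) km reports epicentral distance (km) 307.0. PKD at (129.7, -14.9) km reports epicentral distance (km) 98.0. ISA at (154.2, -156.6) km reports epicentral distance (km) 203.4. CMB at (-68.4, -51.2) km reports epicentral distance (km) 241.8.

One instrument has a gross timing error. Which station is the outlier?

Solve using three stations at a time. Using MNV, PKD, CMB (subtract circle equations pairwise → linear system) gives (x, y) ≈ (132.7, 83.1).
Distances from that point to each station vs reported:
  MNV: calculated 307.0 vs reported 307.0 → residual 0.0 km
  PKD: calculated 98.0 vs reported 98.0 → residual 0.0 km
  ISA: calculated 240.6 vs reported 203.4 → residual 37.2 km
  CMB: calculated 241.8 vs reported 241.8 → residual 0.0 km
MNV, PKD, CMB are mutually consistent (residuals ≈ 0); ISA is off by 37.2 km.

ISA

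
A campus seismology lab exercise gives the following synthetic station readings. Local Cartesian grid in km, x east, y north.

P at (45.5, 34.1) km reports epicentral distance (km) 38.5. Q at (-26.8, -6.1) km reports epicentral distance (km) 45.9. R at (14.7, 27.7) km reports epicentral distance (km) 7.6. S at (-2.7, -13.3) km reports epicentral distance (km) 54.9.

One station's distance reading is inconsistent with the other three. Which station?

Solve using three stations at a time. Using P, Q, R (subtract circle equations pairwise → linear system) gives (x, y) ≈ (8.6, 23.1).
Distances from that point to each station vs reported:
  P: calculated 38.5 vs reported 38.5 → residual 0.0 km
  Q: calculated 45.9 vs reported 45.9 → residual 0.0 km
  R: calculated 7.6 vs reported 7.6 → residual 0.0 km
  S: calculated 38.1 vs reported 54.9 → residual 16.8 km
P, Q, R are mutually consistent (residuals ≈ 0); S is off by 16.8 km.

S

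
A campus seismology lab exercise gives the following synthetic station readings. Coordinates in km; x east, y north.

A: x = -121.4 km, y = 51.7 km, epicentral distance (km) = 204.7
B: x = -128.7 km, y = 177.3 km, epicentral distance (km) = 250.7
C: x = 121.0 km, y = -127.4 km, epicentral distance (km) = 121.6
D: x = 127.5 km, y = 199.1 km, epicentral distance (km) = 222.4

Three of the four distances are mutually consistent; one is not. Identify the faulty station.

B

Solve using three stations at a time. Using A, C, D (subtract circle equations pairwise → linear system) gives (x, y) ≈ (71.7, -16.2).
Distances from that point to each station vs reported:
  A: calculated 204.7 vs reported 204.7 → residual 0.0 km
  B: calculated 278.6 vs reported 250.7 → residual 27.9 km
  C: calculated 121.6 vs reported 121.6 → residual 0.0 km
  D: calculated 222.4 vs reported 222.4 → residual 0.0 km
A, C, D are mutually consistent (residuals ≈ 0); B is off by 27.9 km.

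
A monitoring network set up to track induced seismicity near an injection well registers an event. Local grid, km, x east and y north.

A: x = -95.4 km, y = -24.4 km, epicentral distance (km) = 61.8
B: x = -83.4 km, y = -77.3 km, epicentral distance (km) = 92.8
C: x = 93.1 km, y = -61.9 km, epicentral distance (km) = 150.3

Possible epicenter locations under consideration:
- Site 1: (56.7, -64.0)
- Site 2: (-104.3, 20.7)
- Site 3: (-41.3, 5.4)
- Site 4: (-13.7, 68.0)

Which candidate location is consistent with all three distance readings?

For each candidate, compare |candidate − station| to the reported distance:
Site 1: residuals A 95.4, B 47.9, C 113.8 → max 113.8 km
Site 2: residuals A 15.8, B 7.4, C 63.7 → max 63.7 km
Site 3: residuals A 0.0, B 0.0, C 0.0 → max 0.0 km
Site 4: residuals A 61.5, B 68.4, C 17.9 → max 68.4 km
Only Site 3 has all residuals ≈ 0.

Site 3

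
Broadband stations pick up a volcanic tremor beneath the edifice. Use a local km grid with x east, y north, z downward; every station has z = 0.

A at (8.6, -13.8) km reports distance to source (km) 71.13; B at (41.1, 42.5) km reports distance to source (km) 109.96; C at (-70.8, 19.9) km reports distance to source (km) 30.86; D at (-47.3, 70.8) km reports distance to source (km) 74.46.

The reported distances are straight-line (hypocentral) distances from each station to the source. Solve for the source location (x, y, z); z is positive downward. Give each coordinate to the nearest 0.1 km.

(-58.3, -0.1, 19.9)

Each station gives a sphere (x−x_i)² + (y−y_i)² + z² = d_i² (stations at z=0).
Subtracting the A sphere from B and C: z² cancels, leaving linear equations in x and y:
65.0 x + 112.6 y = -3800.66
-158.8 x + 67.4 y = 9251.39
Solving: x ≈ -58.300, y ≈ -0.099 km (keep extra digits for the depth step; rounded: -58.3, -0.1).
Then from the A sphere: z² = 71.13² − (x − 8.6)² − (y + 13.8)² with x = -58.300, y = -0.099, so z ≈ 19.904 ≈ 19.9 km.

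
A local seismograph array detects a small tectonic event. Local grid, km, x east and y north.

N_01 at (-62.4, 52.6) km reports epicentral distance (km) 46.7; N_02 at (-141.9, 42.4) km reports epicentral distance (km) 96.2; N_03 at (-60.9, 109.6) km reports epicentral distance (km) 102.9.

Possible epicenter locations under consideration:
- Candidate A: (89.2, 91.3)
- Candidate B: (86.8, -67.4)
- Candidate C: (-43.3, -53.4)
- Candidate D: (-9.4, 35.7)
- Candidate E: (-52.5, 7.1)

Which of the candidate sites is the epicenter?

For each candidate, compare |candidate − station| to the reported distance:
Candidate A: residuals N_01 109.8, N_02 140.0, N_03 48.3 → max 140.0 km
Candidate B: residuals N_01 144.8, N_02 157.5, N_03 127.6 → max 157.5 km
Candidate C: residuals N_01 61.0, N_02 41.3, N_03 61.0 → max 61.0 km
Candidate D: residuals N_01 8.9, N_02 36.5, N_03 12.8 → max 36.5 km
Candidate E: residuals N_01 0.1, N_02 0.1, N_03 0.1 → max 0.1 km
Only Candidate E has all residuals ≈ 0.

Candidate E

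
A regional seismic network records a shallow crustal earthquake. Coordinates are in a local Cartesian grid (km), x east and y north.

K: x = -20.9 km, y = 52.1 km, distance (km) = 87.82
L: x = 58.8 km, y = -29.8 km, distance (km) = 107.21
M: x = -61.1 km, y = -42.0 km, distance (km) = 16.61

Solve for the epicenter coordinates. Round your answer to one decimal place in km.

(-48.4, -31.3)

Circle about each station: (x + 20.9)² + (y − 52.1)² = 87.82²; (x − 58.8)² + (y + 29.8)² = 107.21²; (x + 61.1)² + (y + 42.0)² = 16.61².
Subtracting the K equation from the L and M equations removes the quadratic terms:
159.4 x − 163.8 y = -2587.37
-80.4 x − 188.2 y = 9782.45
Solving the 2×2 system: x ≈ -48.4, y ≈ -31.3 km.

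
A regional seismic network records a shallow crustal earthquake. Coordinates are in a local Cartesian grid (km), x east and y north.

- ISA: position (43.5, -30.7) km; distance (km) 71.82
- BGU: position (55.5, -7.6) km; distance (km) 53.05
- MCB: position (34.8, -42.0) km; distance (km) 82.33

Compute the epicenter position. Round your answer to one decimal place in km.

Circle about each station: (x − 43.5)² + (y + 30.7)² = 71.82²; (x − 55.5)² + (y + 7.6)² = 53.05²; (x − 34.8)² + (y + 42.0)² = 82.33².
Subtracting pairs of circle equations eliminates x²+y² and gives linear equations (the radical axes):
24.0 x + 46.2 y = 2647.08
-17.4 x − 22.6 y = -1479.82
Solving the 2×2 system: x ≈ 32.7, y ≈ 40.3 km.

(32.7, 40.3)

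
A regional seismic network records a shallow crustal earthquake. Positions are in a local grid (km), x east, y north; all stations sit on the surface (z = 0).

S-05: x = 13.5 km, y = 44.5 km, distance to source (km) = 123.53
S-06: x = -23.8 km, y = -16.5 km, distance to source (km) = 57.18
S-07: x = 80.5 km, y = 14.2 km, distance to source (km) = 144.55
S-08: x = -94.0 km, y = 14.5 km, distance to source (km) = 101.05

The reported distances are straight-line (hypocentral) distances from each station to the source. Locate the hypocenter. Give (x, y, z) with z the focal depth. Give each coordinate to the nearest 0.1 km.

Each station gives a sphere (x−x_i)² + (y−y_i)² + z² = d_i² (stations at z=0).
Subtracting the S-05 sphere from S-06 and S-07: z² cancels, leaving linear equations in x and y:
-74.6 x − 122.0 y = 10666.30
134.0 x − 60.6 y = -1115.65
Solving: x ≈ -37.496, y ≈ -64.501 km (keep extra digits for the depth step; rounded: -37.5, -64.5).
Then from the S-05 sphere: z² = 123.53² − (x − 13.5)² − (y − 44.5)² with x = -37.496, y = -64.501, so z ≈ 27.890 ≈ 27.9 km.

x ≈ -37.5 km, y ≈ -64.5 km, depth ≈ 27.9 km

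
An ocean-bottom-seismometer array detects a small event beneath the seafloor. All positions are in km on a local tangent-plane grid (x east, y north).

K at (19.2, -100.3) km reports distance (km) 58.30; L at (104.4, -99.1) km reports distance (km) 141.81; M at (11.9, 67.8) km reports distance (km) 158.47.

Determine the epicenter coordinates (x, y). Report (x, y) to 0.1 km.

Circle about each station: (x − 19.2)² + (y + 100.3)² = 58.30²; (x − 104.4)² + (y + 99.1)² = 141.81²; (x − 11.9)² + (y − 67.8)² = 158.47².
Subtracting the K equation from the L and M equations removes the quadratic terms:
170.4 x + 2.4 y = -6419.75
-14.6 x + 336.2 y = -27404.13
Solving the 2×2 system: x ≈ -36.5, y ≈ -83.1 km.

(-36.5, -83.1)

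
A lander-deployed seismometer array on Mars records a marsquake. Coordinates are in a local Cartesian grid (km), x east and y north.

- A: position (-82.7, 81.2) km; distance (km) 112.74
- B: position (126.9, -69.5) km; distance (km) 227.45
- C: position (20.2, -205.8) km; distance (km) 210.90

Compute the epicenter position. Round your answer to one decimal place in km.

Circle about each station: (x + 82.7)² + (y − 81.2)² = 112.74²; (x − 126.9)² + (y + 69.5)² = 227.45²; (x − 20.2)² + (y + 205.8)² = 210.90².
Subtracting the A equation from the B and C equations removes the quadratic terms:
419.2 x − 301.4 y = -31522.06
205.8 x − 574.0 y = -2439.55
Solving the 2×2 system: x ≈ -97.2, y ≈ -30.6 km.
Check against A (with the unrounded x, y): √((x + 82.7)²+(y − 81.2)²) = 112.73 ≈ 112.74 km. ✓

-97.2 km east, -30.6 km north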